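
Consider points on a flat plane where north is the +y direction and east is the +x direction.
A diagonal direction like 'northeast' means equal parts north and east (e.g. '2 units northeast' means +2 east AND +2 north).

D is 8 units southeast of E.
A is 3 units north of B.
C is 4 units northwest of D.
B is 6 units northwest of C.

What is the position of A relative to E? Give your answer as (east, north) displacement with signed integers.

Answer: A is at (east=-2, north=5) relative to E.

Derivation:
Place E at the origin (east=0, north=0).
  D is 8 units southeast of E: delta (east=+8, north=-8); D at (east=8, north=-8).
  C is 4 units northwest of D: delta (east=-4, north=+4); C at (east=4, north=-4).
  B is 6 units northwest of C: delta (east=-6, north=+6); B at (east=-2, north=2).
  A is 3 units north of B: delta (east=+0, north=+3); A at (east=-2, north=5).
Therefore A relative to E: (east=-2, north=5).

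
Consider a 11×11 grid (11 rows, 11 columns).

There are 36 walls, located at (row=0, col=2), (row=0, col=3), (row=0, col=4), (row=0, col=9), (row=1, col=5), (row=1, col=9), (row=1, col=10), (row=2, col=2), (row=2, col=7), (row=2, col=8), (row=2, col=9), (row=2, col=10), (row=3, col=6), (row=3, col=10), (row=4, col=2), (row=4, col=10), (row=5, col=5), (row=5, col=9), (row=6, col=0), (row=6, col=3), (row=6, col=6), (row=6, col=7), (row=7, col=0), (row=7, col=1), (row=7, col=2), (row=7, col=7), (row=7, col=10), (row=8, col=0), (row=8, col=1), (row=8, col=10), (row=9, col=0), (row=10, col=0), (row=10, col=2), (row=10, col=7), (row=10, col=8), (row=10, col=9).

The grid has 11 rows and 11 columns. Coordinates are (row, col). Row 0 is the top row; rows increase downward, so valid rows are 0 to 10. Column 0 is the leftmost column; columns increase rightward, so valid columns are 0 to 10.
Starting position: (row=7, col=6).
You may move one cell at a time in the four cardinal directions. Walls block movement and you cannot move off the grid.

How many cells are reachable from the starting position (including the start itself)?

Answer: Reachable cells: 84

Derivation:
BFS flood-fill from (row=7, col=6):
  Distance 0: (row=7, col=6)
  Distance 1: (row=7, col=5), (row=8, col=6)
  Distance 2: (row=6, col=5), (row=7, col=4), (row=8, col=5), (row=8, col=7), (row=9, col=6)
  Distance 3: (row=6, col=4), (row=7, col=3), (row=8, col=4), (row=8, col=8), (row=9, col=5), (row=9, col=7), (row=10, col=6)
  Distance 4: (row=5, col=4), (row=7, col=8), (row=8, col=3), (row=8, col=9), (row=9, col=4), (row=9, col=8), (row=10, col=5)
  Distance 5: (row=4, col=4), (row=5, col=3), (row=6, col=8), (row=7, col=9), (row=8, col=2), (row=9, col=3), (row=9, col=9), (row=10, col=4)
  Distance 6: (row=3, col=4), (row=4, col=3), (row=4, col=5), (row=5, col=2), (row=5, col=8), (row=6, col=9), (row=9, col=2), (row=9, col=10), (row=10, col=3)
  Distance 7: (row=2, col=4), (row=3, col=3), (row=3, col=5), (row=4, col=6), (row=4, col=8), (row=5, col=1), (row=5, col=7), (row=6, col=2), (row=6, col=10), (row=9, col=1), (row=10, col=10)
  Distance 8: (row=1, col=4), (row=2, col=3), (row=2, col=5), (row=3, col=2), (row=3, col=8), (row=4, col=1), (row=4, col=7), (row=4, col=9), (row=5, col=0), (row=5, col=6), (row=5, col=10), (row=6, col=1), (row=10, col=1)
  Distance 9: (row=1, col=3), (row=2, col=6), (row=3, col=1), (row=3, col=7), (row=3, col=9), (row=4, col=0)
  Distance 10: (row=1, col=2), (row=1, col=6), (row=2, col=1), (row=3, col=0)
  Distance 11: (row=0, col=6), (row=1, col=1), (row=1, col=7), (row=2, col=0)
  Distance 12: (row=0, col=1), (row=0, col=5), (row=0, col=7), (row=1, col=0), (row=1, col=8)
  Distance 13: (row=0, col=0), (row=0, col=8)
Total reachable: 84 (grid has 85 open cells total)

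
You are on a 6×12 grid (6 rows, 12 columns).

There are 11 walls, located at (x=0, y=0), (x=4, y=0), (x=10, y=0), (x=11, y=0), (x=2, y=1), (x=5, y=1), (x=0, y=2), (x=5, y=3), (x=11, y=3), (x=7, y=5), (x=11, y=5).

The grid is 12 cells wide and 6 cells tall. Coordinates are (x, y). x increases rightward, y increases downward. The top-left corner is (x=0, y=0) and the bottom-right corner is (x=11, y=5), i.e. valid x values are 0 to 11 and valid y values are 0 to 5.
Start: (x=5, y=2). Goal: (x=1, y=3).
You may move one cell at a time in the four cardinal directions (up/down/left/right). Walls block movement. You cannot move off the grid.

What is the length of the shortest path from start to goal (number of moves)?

Answer: Shortest path length: 5

Derivation:
BFS from (x=5, y=2) until reaching (x=1, y=3):
  Distance 0: (x=5, y=2)
  Distance 1: (x=4, y=2), (x=6, y=2)
  Distance 2: (x=4, y=1), (x=6, y=1), (x=3, y=2), (x=7, y=2), (x=4, y=3), (x=6, y=3)
  Distance 3: (x=6, y=0), (x=3, y=1), (x=7, y=1), (x=2, y=2), (x=8, y=2), (x=3, y=3), (x=7, y=3), (x=4, y=4), (x=6, y=4)
  Distance 4: (x=3, y=0), (x=5, y=0), (x=7, y=0), (x=8, y=1), (x=1, y=2), (x=9, y=2), (x=2, y=3), (x=8, y=3), (x=3, y=4), (x=5, y=4), (x=7, y=4), (x=4, y=5), (x=6, y=5)
  Distance 5: (x=2, y=0), (x=8, y=0), (x=1, y=1), (x=9, y=1), (x=10, y=2), (x=1, y=3), (x=9, y=3), (x=2, y=4), (x=8, y=4), (x=3, y=5), (x=5, y=5)  <- goal reached here
One shortest path (5 moves): (x=5, y=2) -> (x=4, y=2) -> (x=3, y=2) -> (x=2, y=2) -> (x=1, y=2) -> (x=1, y=3)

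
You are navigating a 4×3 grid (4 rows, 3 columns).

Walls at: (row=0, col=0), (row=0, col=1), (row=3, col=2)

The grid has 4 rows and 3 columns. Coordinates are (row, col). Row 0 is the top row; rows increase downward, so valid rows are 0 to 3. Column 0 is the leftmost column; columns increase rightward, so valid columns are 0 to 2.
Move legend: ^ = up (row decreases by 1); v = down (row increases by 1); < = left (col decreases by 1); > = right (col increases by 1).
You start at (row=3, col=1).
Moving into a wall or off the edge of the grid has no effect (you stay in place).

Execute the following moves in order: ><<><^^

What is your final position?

Answer: Final position: (row=1, col=0)

Derivation:
Start: (row=3, col=1)
  > (right): blocked, stay at (row=3, col=1)
  < (left): (row=3, col=1) -> (row=3, col=0)
  < (left): blocked, stay at (row=3, col=0)
  > (right): (row=3, col=0) -> (row=3, col=1)
  < (left): (row=3, col=1) -> (row=3, col=0)
  ^ (up): (row=3, col=0) -> (row=2, col=0)
  ^ (up): (row=2, col=0) -> (row=1, col=0)
Final: (row=1, col=0)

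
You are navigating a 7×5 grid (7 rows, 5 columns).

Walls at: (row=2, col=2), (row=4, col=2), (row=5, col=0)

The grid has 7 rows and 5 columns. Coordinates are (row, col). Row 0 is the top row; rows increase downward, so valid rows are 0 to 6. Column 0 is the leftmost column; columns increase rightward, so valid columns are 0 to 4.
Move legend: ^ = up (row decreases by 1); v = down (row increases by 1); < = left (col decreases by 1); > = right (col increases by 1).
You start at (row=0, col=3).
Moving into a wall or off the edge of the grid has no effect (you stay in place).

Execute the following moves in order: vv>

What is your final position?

Start: (row=0, col=3)
  v (down): (row=0, col=3) -> (row=1, col=3)
  v (down): (row=1, col=3) -> (row=2, col=3)
  > (right): (row=2, col=3) -> (row=2, col=4)
Final: (row=2, col=4)

Answer: Final position: (row=2, col=4)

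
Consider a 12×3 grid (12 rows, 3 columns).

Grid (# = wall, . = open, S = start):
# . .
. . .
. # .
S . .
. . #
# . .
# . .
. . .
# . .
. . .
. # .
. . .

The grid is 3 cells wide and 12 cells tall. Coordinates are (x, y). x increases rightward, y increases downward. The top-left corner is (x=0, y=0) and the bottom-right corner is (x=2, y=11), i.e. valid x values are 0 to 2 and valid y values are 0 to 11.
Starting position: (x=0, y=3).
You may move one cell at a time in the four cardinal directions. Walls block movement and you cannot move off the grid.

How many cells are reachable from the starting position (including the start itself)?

BFS flood-fill from (x=0, y=3):
  Distance 0: (x=0, y=3)
  Distance 1: (x=0, y=2), (x=1, y=3), (x=0, y=4)
  Distance 2: (x=0, y=1), (x=2, y=3), (x=1, y=4)
  Distance 3: (x=1, y=1), (x=2, y=2), (x=1, y=5)
  Distance 4: (x=1, y=0), (x=2, y=1), (x=2, y=5), (x=1, y=6)
  Distance 5: (x=2, y=0), (x=2, y=6), (x=1, y=7)
  Distance 6: (x=0, y=7), (x=2, y=7), (x=1, y=8)
  Distance 7: (x=2, y=8), (x=1, y=9)
  Distance 8: (x=0, y=9), (x=2, y=9)
  Distance 9: (x=0, y=10), (x=2, y=10)
  Distance 10: (x=0, y=11), (x=2, y=11)
  Distance 11: (x=1, y=11)
Total reachable: 29 (grid has 29 open cells total)

Answer: Reachable cells: 29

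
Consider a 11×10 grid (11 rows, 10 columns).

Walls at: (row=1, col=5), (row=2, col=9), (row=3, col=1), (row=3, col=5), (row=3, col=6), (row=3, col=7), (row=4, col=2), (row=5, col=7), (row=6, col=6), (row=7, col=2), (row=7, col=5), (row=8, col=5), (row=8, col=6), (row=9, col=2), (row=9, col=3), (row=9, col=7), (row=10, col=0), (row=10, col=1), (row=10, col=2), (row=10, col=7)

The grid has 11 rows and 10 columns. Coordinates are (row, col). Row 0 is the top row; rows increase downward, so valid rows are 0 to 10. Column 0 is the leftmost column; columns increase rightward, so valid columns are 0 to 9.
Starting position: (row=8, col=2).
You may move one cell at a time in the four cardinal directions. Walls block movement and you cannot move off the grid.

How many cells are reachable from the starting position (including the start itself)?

BFS flood-fill from (row=8, col=2):
  Distance 0: (row=8, col=2)
  Distance 1: (row=8, col=1), (row=8, col=3)
  Distance 2: (row=7, col=1), (row=7, col=3), (row=8, col=0), (row=8, col=4), (row=9, col=1)
  Distance 3: (row=6, col=1), (row=6, col=3), (row=7, col=0), (row=7, col=4), (row=9, col=0), (row=9, col=4)
  Distance 4: (row=5, col=1), (row=5, col=3), (row=6, col=0), (row=6, col=2), (row=6, col=4), (row=9, col=5), (row=10, col=4)
  Distance 5: (row=4, col=1), (row=4, col=3), (row=5, col=0), (row=5, col=2), (row=5, col=4), (row=6, col=5), (row=9, col=6), (row=10, col=3), (row=10, col=5)
  Distance 6: (row=3, col=3), (row=4, col=0), (row=4, col=4), (row=5, col=5), (row=10, col=6)
  Distance 7: (row=2, col=3), (row=3, col=0), (row=3, col=2), (row=3, col=4), (row=4, col=5), (row=5, col=6)
  Distance 8: (row=1, col=3), (row=2, col=0), (row=2, col=2), (row=2, col=4), (row=4, col=6)
  Distance 9: (row=0, col=3), (row=1, col=0), (row=1, col=2), (row=1, col=4), (row=2, col=1), (row=2, col=5), (row=4, col=7)
  Distance 10: (row=0, col=0), (row=0, col=2), (row=0, col=4), (row=1, col=1), (row=2, col=6), (row=4, col=8)
  Distance 11: (row=0, col=1), (row=0, col=5), (row=1, col=6), (row=2, col=7), (row=3, col=8), (row=4, col=9), (row=5, col=8)
  Distance 12: (row=0, col=6), (row=1, col=7), (row=2, col=8), (row=3, col=9), (row=5, col=9), (row=6, col=8)
  Distance 13: (row=0, col=7), (row=1, col=8), (row=6, col=7), (row=6, col=9), (row=7, col=8)
  Distance 14: (row=0, col=8), (row=1, col=9), (row=7, col=7), (row=7, col=9), (row=8, col=8)
  Distance 15: (row=0, col=9), (row=7, col=6), (row=8, col=7), (row=8, col=9), (row=9, col=8)
  Distance 16: (row=9, col=9), (row=10, col=8)
  Distance 17: (row=10, col=9)
Total reachable: 90 (grid has 90 open cells total)

Answer: Reachable cells: 90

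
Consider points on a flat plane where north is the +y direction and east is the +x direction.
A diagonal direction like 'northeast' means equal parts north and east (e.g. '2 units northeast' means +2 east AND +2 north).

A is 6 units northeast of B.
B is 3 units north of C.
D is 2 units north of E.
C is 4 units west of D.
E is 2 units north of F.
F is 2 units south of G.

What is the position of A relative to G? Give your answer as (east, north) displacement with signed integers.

Answer: A is at (east=2, north=11) relative to G.

Derivation:
Place G at the origin (east=0, north=0).
  F is 2 units south of G: delta (east=+0, north=-2); F at (east=0, north=-2).
  E is 2 units north of F: delta (east=+0, north=+2); E at (east=0, north=0).
  D is 2 units north of E: delta (east=+0, north=+2); D at (east=0, north=2).
  C is 4 units west of D: delta (east=-4, north=+0); C at (east=-4, north=2).
  B is 3 units north of C: delta (east=+0, north=+3); B at (east=-4, north=5).
  A is 6 units northeast of B: delta (east=+6, north=+6); A at (east=2, north=11).
Therefore A relative to G: (east=2, north=11).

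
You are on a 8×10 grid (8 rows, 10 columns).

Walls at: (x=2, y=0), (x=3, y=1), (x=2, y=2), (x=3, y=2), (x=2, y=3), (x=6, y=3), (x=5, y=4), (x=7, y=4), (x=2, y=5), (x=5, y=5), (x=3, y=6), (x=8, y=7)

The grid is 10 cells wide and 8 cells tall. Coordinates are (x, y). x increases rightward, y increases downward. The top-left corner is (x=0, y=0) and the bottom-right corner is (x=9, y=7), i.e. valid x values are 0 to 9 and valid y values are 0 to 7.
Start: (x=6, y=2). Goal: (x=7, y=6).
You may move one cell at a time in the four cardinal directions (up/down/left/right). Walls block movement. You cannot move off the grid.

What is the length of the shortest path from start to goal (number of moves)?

BFS from (x=6, y=2) until reaching (x=7, y=6):
  Distance 0: (x=6, y=2)
  Distance 1: (x=6, y=1), (x=5, y=2), (x=7, y=2)
  Distance 2: (x=6, y=0), (x=5, y=1), (x=7, y=1), (x=4, y=2), (x=8, y=2), (x=5, y=3), (x=7, y=3)
  Distance 3: (x=5, y=0), (x=7, y=0), (x=4, y=1), (x=8, y=1), (x=9, y=2), (x=4, y=3), (x=8, y=3)
  Distance 4: (x=4, y=0), (x=8, y=0), (x=9, y=1), (x=3, y=3), (x=9, y=3), (x=4, y=4), (x=8, y=4)
  Distance 5: (x=3, y=0), (x=9, y=0), (x=3, y=4), (x=9, y=4), (x=4, y=5), (x=8, y=5)
  Distance 6: (x=2, y=4), (x=3, y=5), (x=7, y=5), (x=9, y=5), (x=4, y=6), (x=8, y=6)
  Distance 7: (x=1, y=4), (x=6, y=5), (x=5, y=6), (x=7, y=6), (x=9, y=6), (x=4, y=7)  <- goal reached here
One shortest path (7 moves): (x=6, y=2) -> (x=7, y=2) -> (x=8, y=2) -> (x=8, y=3) -> (x=8, y=4) -> (x=8, y=5) -> (x=7, y=5) -> (x=7, y=6)

Answer: Shortest path length: 7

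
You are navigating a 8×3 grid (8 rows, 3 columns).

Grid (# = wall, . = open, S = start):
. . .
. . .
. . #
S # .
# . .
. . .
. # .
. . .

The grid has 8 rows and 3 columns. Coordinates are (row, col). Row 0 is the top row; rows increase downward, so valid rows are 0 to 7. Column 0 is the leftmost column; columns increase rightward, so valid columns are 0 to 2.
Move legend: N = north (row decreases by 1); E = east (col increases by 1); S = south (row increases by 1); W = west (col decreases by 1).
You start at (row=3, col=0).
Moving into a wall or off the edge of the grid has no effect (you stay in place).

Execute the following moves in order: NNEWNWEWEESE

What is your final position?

Start: (row=3, col=0)
  N (north): (row=3, col=0) -> (row=2, col=0)
  N (north): (row=2, col=0) -> (row=1, col=0)
  E (east): (row=1, col=0) -> (row=1, col=1)
  W (west): (row=1, col=1) -> (row=1, col=0)
  N (north): (row=1, col=0) -> (row=0, col=0)
  W (west): blocked, stay at (row=0, col=0)
  E (east): (row=0, col=0) -> (row=0, col=1)
  W (west): (row=0, col=1) -> (row=0, col=0)
  E (east): (row=0, col=0) -> (row=0, col=1)
  E (east): (row=0, col=1) -> (row=0, col=2)
  S (south): (row=0, col=2) -> (row=1, col=2)
  E (east): blocked, stay at (row=1, col=2)
Final: (row=1, col=2)

Answer: Final position: (row=1, col=2)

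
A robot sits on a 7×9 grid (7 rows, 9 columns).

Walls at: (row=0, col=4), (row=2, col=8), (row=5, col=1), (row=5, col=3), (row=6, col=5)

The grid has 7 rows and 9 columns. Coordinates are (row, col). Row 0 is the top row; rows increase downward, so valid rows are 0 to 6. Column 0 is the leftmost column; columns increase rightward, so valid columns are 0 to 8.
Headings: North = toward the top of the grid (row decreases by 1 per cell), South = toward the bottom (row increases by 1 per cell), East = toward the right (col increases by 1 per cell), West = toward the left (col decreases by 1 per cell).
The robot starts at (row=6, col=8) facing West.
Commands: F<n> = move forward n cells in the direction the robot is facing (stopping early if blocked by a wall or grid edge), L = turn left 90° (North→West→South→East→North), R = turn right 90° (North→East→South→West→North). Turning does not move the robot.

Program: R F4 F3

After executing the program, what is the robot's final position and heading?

Start: (row=6, col=8), facing West
  R: turn right, now facing North
  F4: move forward 3/4 (blocked), now at (row=3, col=8)
  F3: move forward 0/3 (blocked), now at (row=3, col=8)
Final: (row=3, col=8), facing North

Answer: Final position: (row=3, col=8), facing North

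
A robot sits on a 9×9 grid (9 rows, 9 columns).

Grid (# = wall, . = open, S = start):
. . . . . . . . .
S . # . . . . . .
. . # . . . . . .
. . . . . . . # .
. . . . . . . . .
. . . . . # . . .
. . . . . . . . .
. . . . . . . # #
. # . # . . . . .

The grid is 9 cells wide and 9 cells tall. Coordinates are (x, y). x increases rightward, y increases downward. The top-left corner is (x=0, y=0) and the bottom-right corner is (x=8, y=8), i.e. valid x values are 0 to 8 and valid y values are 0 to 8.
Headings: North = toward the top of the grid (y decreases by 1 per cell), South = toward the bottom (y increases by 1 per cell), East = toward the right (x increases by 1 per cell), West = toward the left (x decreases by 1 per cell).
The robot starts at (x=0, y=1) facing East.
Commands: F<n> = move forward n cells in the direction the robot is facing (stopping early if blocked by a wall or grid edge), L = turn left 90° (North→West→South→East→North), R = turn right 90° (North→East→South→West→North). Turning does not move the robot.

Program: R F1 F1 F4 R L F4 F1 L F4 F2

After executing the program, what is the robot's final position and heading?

Answer: Final position: (x=0, y=8), facing East

Derivation:
Start: (x=0, y=1), facing East
  R: turn right, now facing South
  F1: move forward 1, now at (x=0, y=2)
  F1: move forward 1, now at (x=0, y=3)
  F4: move forward 4, now at (x=0, y=7)
  R: turn right, now facing West
  L: turn left, now facing South
  F4: move forward 1/4 (blocked), now at (x=0, y=8)
  F1: move forward 0/1 (blocked), now at (x=0, y=8)
  L: turn left, now facing East
  F4: move forward 0/4 (blocked), now at (x=0, y=8)
  F2: move forward 0/2 (blocked), now at (x=0, y=8)
Final: (x=0, y=8), facing East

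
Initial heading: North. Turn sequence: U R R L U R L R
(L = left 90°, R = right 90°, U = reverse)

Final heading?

Answer: Final heading: South

Derivation:
Start: North
  U (U-turn (180°)) -> South
  R (right (90° clockwise)) -> West
  R (right (90° clockwise)) -> North
  L (left (90° counter-clockwise)) -> West
  U (U-turn (180°)) -> East
  R (right (90° clockwise)) -> South
  L (left (90° counter-clockwise)) -> East
  R (right (90° clockwise)) -> South
Final: South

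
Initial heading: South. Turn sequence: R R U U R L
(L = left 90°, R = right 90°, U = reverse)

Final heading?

Start: South
  R (right (90° clockwise)) -> West
  R (right (90° clockwise)) -> North
  U (U-turn (180°)) -> South
  U (U-turn (180°)) -> North
  R (right (90° clockwise)) -> East
  L (left (90° counter-clockwise)) -> North
Final: North

Answer: Final heading: North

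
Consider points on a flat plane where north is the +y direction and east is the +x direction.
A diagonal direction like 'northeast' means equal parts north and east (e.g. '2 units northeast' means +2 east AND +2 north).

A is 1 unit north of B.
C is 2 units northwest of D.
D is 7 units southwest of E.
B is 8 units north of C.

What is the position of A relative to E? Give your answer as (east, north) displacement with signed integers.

Place E at the origin (east=0, north=0).
  D is 7 units southwest of E: delta (east=-7, north=-7); D at (east=-7, north=-7).
  C is 2 units northwest of D: delta (east=-2, north=+2); C at (east=-9, north=-5).
  B is 8 units north of C: delta (east=+0, north=+8); B at (east=-9, north=3).
  A is 1 unit north of B: delta (east=+0, north=+1); A at (east=-9, north=4).
Therefore A relative to E: (east=-9, north=4).

Answer: A is at (east=-9, north=4) relative to E.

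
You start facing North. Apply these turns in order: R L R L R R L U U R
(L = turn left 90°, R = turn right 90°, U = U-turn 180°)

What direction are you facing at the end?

Answer: Final heading: South

Derivation:
Start: North
  R (right (90° clockwise)) -> East
  L (left (90° counter-clockwise)) -> North
  R (right (90° clockwise)) -> East
  L (left (90° counter-clockwise)) -> North
  R (right (90° clockwise)) -> East
  R (right (90° clockwise)) -> South
  L (left (90° counter-clockwise)) -> East
  U (U-turn (180°)) -> West
  U (U-turn (180°)) -> East
  R (right (90° clockwise)) -> South
Final: South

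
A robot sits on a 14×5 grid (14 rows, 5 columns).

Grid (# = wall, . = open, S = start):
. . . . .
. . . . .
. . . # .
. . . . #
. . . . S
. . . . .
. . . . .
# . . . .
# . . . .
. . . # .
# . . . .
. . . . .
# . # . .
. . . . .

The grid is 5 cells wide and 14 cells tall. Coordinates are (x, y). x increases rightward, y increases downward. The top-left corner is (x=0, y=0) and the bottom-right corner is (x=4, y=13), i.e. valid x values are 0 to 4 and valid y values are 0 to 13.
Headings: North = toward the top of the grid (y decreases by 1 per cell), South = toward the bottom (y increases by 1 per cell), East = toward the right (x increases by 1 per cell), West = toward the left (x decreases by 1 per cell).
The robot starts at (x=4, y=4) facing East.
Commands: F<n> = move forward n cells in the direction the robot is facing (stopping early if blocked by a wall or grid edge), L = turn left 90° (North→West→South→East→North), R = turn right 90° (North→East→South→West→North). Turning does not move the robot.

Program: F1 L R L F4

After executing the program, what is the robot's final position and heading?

Start: (x=4, y=4), facing East
  F1: move forward 0/1 (blocked), now at (x=4, y=4)
  L: turn left, now facing North
  R: turn right, now facing East
  L: turn left, now facing North
  F4: move forward 0/4 (blocked), now at (x=4, y=4)
Final: (x=4, y=4), facing North

Answer: Final position: (x=4, y=4), facing North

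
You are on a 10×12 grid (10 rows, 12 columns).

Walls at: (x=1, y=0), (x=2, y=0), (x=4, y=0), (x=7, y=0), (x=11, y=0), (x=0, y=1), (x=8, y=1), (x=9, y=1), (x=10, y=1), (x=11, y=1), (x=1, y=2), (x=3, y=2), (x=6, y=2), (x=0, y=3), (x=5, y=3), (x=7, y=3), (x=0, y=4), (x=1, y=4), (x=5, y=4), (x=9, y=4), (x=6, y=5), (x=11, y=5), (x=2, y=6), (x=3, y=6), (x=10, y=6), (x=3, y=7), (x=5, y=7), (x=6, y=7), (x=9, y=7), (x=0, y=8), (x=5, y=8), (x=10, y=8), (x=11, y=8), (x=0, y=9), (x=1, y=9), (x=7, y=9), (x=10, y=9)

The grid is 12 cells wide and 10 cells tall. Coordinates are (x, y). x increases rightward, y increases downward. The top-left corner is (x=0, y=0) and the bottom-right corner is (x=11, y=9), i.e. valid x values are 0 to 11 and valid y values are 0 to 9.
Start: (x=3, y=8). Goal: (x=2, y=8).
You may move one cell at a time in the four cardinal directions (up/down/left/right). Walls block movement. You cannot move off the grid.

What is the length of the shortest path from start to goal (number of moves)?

BFS from (x=3, y=8) until reaching (x=2, y=8):
  Distance 0: (x=3, y=8)
  Distance 1: (x=2, y=8), (x=4, y=8), (x=3, y=9)  <- goal reached here
One shortest path (1 moves): (x=3, y=8) -> (x=2, y=8)

Answer: Shortest path length: 1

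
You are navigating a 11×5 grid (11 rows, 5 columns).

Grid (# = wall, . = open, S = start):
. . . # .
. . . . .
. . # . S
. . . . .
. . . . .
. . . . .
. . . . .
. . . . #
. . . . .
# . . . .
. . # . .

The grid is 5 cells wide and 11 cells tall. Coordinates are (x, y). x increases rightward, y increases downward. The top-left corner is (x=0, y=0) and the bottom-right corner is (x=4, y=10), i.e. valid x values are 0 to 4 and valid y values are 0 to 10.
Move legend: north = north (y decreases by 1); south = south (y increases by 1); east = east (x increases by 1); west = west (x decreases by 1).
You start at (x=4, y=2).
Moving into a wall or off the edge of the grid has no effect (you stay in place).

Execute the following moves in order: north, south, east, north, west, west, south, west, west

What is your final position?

Answer: Final position: (x=0, y=1)

Derivation:
Start: (x=4, y=2)
  north (north): (x=4, y=2) -> (x=4, y=1)
  south (south): (x=4, y=1) -> (x=4, y=2)
  east (east): blocked, stay at (x=4, y=2)
  north (north): (x=4, y=2) -> (x=4, y=1)
  west (west): (x=4, y=1) -> (x=3, y=1)
  west (west): (x=3, y=1) -> (x=2, y=1)
  south (south): blocked, stay at (x=2, y=1)
  west (west): (x=2, y=1) -> (x=1, y=1)
  west (west): (x=1, y=1) -> (x=0, y=1)
Final: (x=0, y=1)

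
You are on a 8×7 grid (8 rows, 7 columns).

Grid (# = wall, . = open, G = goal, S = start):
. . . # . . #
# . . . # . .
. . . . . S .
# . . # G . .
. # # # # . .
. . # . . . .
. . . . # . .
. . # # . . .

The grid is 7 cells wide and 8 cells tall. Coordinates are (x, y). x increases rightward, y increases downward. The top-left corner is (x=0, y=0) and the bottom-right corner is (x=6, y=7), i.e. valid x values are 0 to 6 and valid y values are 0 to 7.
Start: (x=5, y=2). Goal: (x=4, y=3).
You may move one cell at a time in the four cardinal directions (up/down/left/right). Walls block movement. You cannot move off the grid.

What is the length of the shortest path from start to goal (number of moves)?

BFS from (x=5, y=2) until reaching (x=4, y=3):
  Distance 0: (x=5, y=2)
  Distance 1: (x=5, y=1), (x=4, y=2), (x=6, y=2), (x=5, y=3)
  Distance 2: (x=5, y=0), (x=6, y=1), (x=3, y=2), (x=4, y=3), (x=6, y=3), (x=5, y=4)  <- goal reached here
One shortest path (2 moves): (x=5, y=2) -> (x=4, y=2) -> (x=4, y=3)

Answer: Shortest path length: 2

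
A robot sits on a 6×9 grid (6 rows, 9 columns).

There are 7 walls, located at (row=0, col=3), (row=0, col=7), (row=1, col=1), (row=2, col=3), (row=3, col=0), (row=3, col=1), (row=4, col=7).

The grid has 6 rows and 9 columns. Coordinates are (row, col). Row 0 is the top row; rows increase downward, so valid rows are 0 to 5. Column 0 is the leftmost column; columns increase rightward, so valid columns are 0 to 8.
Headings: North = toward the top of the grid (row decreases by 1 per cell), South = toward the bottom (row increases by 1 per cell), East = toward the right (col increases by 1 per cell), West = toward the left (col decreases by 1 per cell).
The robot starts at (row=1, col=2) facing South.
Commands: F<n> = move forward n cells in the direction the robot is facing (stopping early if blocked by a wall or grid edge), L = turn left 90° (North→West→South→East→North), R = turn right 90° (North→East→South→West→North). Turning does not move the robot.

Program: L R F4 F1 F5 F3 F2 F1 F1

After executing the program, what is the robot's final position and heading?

Start: (row=1, col=2), facing South
  L: turn left, now facing East
  R: turn right, now facing South
  F4: move forward 4, now at (row=5, col=2)
  F1: move forward 0/1 (blocked), now at (row=5, col=2)
  F5: move forward 0/5 (blocked), now at (row=5, col=2)
  F3: move forward 0/3 (blocked), now at (row=5, col=2)
  F2: move forward 0/2 (blocked), now at (row=5, col=2)
  F1: move forward 0/1 (blocked), now at (row=5, col=2)
  F1: move forward 0/1 (blocked), now at (row=5, col=2)
Final: (row=5, col=2), facing South

Answer: Final position: (row=5, col=2), facing South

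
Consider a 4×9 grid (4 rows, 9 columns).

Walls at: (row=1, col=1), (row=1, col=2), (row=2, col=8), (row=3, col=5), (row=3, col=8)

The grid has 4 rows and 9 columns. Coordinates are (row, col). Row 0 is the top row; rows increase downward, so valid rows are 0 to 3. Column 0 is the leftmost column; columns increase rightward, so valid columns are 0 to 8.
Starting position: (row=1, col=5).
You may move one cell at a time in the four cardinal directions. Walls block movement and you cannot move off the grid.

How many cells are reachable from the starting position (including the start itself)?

BFS flood-fill from (row=1, col=5):
  Distance 0: (row=1, col=5)
  Distance 1: (row=0, col=5), (row=1, col=4), (row=1, col=6), (row=2, col=5)
  Distance 2: (row=0, col=4), (row=0, col=6), (row=1, col=3), (row=1, col=7), (row=2, col=4), (row=2, col=6)
  Distance 3: (row=0, col=3), (row=0, col=7), (row=1, col=8), (row=2, col=3), (row=2, col=7), (row=3, col=4), (row=3, col=6)
  Distance 4: (row=0, col=2), (row=0, col=8), (row=2, col=2), (row=3, col=3), (row=3, col=7)
  Distance 5: (row=0, col=1), (row=2, col=1), (row=3, col=2)
  Distance 6: (row=0, col=0), (row=2, col=0), (row=3, col=1)
  Distance 7: (row=1, col=0), (row=3, col=0)
Total reachable: 31 (grid has 31 open cells total)

Answer: Reachable cells: 31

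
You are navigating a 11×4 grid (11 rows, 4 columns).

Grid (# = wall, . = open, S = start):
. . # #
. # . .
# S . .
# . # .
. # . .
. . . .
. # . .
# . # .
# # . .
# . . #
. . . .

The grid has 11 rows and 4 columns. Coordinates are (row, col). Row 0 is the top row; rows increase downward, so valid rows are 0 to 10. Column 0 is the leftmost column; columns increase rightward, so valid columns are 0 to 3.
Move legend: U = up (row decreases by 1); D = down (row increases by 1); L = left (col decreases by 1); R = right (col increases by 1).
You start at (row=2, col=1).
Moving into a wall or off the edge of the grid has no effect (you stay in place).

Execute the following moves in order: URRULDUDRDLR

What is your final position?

Answer: Final position: (row=3, col=3)

Derivation:
Start: (row=2, col=1)
  U (up): blocked, stay at (row=2, col=1)
  R (right): (row=2, col=1) -> (row=2, col=2)
  R (right): (row=2, col=2) -> (row=2, col=3)
  U (up): (row=2, col=3) -> (row=1, col=3)
  L (left): (row=1, col=3) -> (row=1, col=2)
  D (down): (row=1, col=2) -> (row=2, col=2)
  U (up): (row=2, col=2) -> (row=1, col=2)
  D (down): (row=1, col=2) -> (row=2, col=2)
  R (right): (row=2, col=2) -> (row=2, col=3)
  D (down): (row=2, col=3) -> (row=3, col=3)
  L (left): blocked, stay at (row=3, col=3)
  R (right): blocked, stay at (row=3, col=3)
Final: (row=3, col=3)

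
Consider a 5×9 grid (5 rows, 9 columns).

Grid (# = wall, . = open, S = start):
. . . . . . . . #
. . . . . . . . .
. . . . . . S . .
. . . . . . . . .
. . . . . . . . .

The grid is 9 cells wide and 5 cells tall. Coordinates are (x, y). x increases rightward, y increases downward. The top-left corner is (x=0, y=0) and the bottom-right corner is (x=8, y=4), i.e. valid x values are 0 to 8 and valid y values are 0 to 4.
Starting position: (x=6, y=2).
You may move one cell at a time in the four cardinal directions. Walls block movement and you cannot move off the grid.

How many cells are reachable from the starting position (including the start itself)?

BFS flood-fill from (x=6, y=2):
  Distance 0: (x=6, y=2)
  Distance 1: (x=6, y=1), (x=5, y=2), (x=7, y=2), (x=6, y=3)
  Distance 2: (x=6, y=0), (x=5, y=1), (x=7, y=1), (x=4, y=2), (x=8, y=2), (x=5, y=3), (x=7, y=3), (x=6, y=4)
  Distance 3: (x=5, y=0), (x=7, y=0), (x=4, y=1), (x=8, y=1), (x=3, y=2), (x=4, y=3), (x=8, y=3), (x=5, y=4), (x=7, y=4)
  Distance 4: (x=4, y=0), (x=3, y=1), (x=2, y=2), (x=3, y=3), (x=4, y=4), (x=8, y=4)
  Distance 5: (x=3, y=0), (x=2, y=1), (x=1, y=2), (x=2, y=3), (x=3, y=4)
  Distance 6: (x=2, y=0), (x=1, y=1), (x=0, y=2), (x=1, y=3), (x=2, y=4)
  Distance 7: (x=1, y=0), (x=0, y=1), (x=0, y=3), (x=1, y=4)
  Distance 8: (x=0, y=0), (x=0, y=4)
Total reachable: 44 (grid has 44 open cells total)

Answer: Reachable cells: 44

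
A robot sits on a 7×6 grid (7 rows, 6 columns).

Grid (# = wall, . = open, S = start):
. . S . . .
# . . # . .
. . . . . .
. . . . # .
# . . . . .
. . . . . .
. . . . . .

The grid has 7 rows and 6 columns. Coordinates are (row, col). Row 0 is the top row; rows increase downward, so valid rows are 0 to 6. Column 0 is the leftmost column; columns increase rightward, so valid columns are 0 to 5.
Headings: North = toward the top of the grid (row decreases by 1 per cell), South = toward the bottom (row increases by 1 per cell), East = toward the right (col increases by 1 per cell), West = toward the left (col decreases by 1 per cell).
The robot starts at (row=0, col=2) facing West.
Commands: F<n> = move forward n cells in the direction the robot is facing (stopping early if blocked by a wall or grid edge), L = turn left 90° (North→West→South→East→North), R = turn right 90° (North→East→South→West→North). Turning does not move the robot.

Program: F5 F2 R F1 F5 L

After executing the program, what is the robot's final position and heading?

Start: (row=0, col=2), facing West
  F5: move forward 2/5 (blocked), now at (row=0, col=0)
  F2: move forward 0/2 (blocked), now at (row=0, col=0)
  R: turn right, now facing North
  F1: move forward 0/1 (blocked), now at (row=0, col=0)
  F5: move forward 0/5 (blocked), now at (row=0, col=0)
  L: turn left, now facing West
Final: (row=0, col=0), facing West

Answer: Final position: (row=0, col=0), facing West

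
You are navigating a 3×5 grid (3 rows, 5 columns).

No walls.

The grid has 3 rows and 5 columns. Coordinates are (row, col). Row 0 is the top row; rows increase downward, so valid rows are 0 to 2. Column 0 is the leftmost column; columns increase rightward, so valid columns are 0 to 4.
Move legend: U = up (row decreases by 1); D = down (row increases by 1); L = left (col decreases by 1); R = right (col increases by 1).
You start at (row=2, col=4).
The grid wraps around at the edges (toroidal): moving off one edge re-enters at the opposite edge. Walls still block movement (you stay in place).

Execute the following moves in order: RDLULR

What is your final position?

Start: (row=2, col=4)
  R (right): (row=2, col=4) -> (row=2, col=0)
  D (down): (row=2, col=0) -> (row=0, col=0)
  L (left): (row=0, col=0) -> (row=0, col=4)
  U (up): (row=0, col=4) -> (row=2, col=4)
  L (left): (row=2, col=4) -> (row=2, col=3)
  R (right): (row=2, col=3) -> (row=2, col=4)
Final: (row=2, col=4)

Answer: Final position: (row=2, col=4)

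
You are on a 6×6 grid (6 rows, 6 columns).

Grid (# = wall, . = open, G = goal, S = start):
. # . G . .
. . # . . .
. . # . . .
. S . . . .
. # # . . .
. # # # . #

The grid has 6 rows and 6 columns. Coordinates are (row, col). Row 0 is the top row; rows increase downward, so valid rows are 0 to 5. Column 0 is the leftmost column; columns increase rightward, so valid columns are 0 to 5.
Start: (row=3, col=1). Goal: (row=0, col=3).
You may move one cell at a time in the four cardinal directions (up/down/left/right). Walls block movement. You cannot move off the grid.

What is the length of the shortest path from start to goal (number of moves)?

Answer: Shortest path length: 5

Derivation:
BFS from (row=3, col=1) until reaching (row=0, col=3):
  Distance 0: (row=3, col=1)
  Distance 1: (row=2, col=1), (row=3, col=0), (row=3, col=2)
  Distance 2: (row=1, col=1), (row=2, col=0), (row=3, col=3), (row=4, col=0)
  Distance 3: (row=1, col=0), (row=2, col=3), (row=3, col=4), (row=4, col=3), (row=5, col=0)
  Distance 4: (row=0, col=0), (row=1, col=3), (row=2, col=4), (row=3, col=5), (row=4, col=4)
  Distance 5: (row=0, col=3), (row=1, col=4), (row=2, col=5), (row=4, col=5), (row=5, col=4)  <- goal reached here
One shortest path (5 moves): (row=3, col=1) -> (row=3, col=2) -> (row=3, col=3) -> (row=2, col=3) -> (row=1, col=3) -> (row=0, col=3)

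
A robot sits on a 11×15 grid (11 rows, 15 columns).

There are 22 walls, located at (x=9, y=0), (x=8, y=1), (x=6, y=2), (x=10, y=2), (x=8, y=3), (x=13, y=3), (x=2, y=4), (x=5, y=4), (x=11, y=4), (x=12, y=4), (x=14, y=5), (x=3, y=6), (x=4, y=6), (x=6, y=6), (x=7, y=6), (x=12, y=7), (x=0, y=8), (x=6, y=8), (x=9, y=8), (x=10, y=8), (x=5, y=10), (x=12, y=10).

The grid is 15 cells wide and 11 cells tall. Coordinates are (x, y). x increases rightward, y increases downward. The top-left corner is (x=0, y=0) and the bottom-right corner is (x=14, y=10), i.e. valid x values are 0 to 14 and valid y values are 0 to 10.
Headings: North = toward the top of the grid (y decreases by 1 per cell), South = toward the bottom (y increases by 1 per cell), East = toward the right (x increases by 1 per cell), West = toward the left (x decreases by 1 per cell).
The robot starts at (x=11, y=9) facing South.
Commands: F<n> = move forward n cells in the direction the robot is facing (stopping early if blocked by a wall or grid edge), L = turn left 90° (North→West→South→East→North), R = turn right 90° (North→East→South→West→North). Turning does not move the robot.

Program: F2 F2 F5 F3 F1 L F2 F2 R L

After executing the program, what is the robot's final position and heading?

Answer: Final position: (x=11, y=10), facing East

Derivation:
Start: (x=11, y=9), facing South
  F2: move forward 1/2 (blocked), now at (x=11, y=10)
  F2: move forward 0/2 (blocked), now at (x=11, y=10)
  F5: move forward 0/5 (blocked), now at (x=11, y=10)
  F3: move forward 0/3 (blocked), now at (x=11, y=10)
  F1: move forward 0/1 (blocked), now at (x=11, y=10)
  L: turn left, now facing East
  F2: move forward 0/2 (blocked), now at (x=11, y=10)
  F2: move forward 0/2 (blocked), now at (x=11, y=10)
  R: turn right, now facing South
  L: turn left, now facing East
Final: (x=11, y=10), facing East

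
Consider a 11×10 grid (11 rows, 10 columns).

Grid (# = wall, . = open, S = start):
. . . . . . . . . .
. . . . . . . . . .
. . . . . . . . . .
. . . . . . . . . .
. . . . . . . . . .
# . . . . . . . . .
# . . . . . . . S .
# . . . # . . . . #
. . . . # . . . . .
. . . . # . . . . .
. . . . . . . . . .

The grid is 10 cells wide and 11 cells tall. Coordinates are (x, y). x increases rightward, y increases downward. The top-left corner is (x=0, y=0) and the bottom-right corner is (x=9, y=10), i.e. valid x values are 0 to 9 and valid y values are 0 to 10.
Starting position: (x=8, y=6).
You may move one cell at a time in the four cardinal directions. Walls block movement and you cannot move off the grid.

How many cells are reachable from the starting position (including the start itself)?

BFS flood-fill from (x=8, y=6):
  Distance 0: (x=8, y=6)
  Distance 1: (x=8, y=5), (x=7, y=6), (x=9, y=6), (x=8, y=7)
  Distance 2: (x=8, y=4), (x=7, y=5), (x=9, y=5), (x=6, y=6), (x=7, y=7), (x=8, y=8)
  Distance 3: (x=8, y=3), (x=7, y=4), (x=9, y=4), (x=6, y=5), (x=5, y=6), (x=6, y=7), (x=7, y=8), (x=9, y=8), (x=8, y=9)
  Distance 4: (x=8, y=2), (x=7, y=3), (x=9, y=3), (x=6, y=4), (x=5, y=5), (x=4, y=6), (x=5, y=7), (x=6, y=8), (x=7, y=9), (x=9, y=9), (x=8, y=10)
  Distance 5: (x=8, y=1), (x=7, y=2), (x=9, y=2), (x=6, y=3), (x=5, y=4), (x=4, y=5), (x=3, y=6), (x=5, y=8), (x=6, y=9), (x=7, y=10), (x=9, y=10)
  Distance 6: (x=8, y=0), (x=7, y=1), (x=9, y=1), (x=6, y=2), (x=5, y=3), (x=4, y=4), (x=3, y=5), (x=2, y=6), (x=3, y=7), (x=5, y=9), (x=6, y=10)
  Distance 7: (x=7, y=0), (x=9, y=0), (x=6, y=1), (x=5, y=2), (x=4, y=3), (x=3, y=4), (x=2, y=5), (x=1, y=6), (x=2, y=7), (x=3, y=8), (x=5, y=10)
  Distance 8: (x=6, y=0), (x=5, y=1), (x=4, y=2), (x=3, y=3), (x=2, y=4), (x=1, y=5), (x=1, y=7), (x=2, y=8), (x=3, y=9), (x=4, y=10)
  Distance 9: (x=5, y=0), (x=4, y=1), (x=3, y=2), (x=2, y=3), (x=1, y=4), (x=1, y=8), (x=2, y=9), (x=3, y=10)
  Distance 10: (x=4, y=0), (x=3, y=1), (x=2, y=2), (x=1, y=3), (x=0, y=4), (x=0, y=8), (x=1, y=9), (x=2, y=10)
  Distance 11: (x=3, y=0), (x=2, y=1), (x=1, y=2), (x=0, y=3), (x=0, y=9), (x=1, y=10)
  Distance 12: (x=2, y=0), (x=1, y=1), (x=0, y=2), (x=0, y=10)
  Distance 13: (x=1, y=0), (x=0, y=1)
  Distance 14: (x=0, y=0)
Total reachable: 103 (grid has 103 open cells total)

Answer: Reachable cells: 103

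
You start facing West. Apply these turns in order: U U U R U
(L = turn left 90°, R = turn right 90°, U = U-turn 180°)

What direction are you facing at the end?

Answer: Final heading: North

Derivation:
Start: West
  U (U-turn (180°)) -> East
  U (U-turn (180°)) -> West
  U (U-turn (180°)) -> East
  R (right (90° clockwise)) -> South
  U (U-turn (180°)) -> North
Final: North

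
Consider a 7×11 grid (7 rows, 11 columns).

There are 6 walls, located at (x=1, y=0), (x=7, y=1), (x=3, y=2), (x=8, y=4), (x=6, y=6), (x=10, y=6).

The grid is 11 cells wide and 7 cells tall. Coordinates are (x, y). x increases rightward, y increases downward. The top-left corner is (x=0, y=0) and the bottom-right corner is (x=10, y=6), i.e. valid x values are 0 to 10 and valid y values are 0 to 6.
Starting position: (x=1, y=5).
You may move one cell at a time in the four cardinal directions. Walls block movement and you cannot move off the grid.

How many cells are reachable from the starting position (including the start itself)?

Answer: Reachable cells: 71

Derivation:
BFS flood-fill from (x=1, y=5):
  Distance 0: (x=1, y=5)
  Distance 1: (x=1, y=4), (x=0, y=5), (x=2, y=5), (x=1, y=6)
  Distance 2: (x=1, y=3), (x=0, y=4), (x=2, y=4), (x=3, y=5), (x=0, y=6), (x=2, y=6)
  Distance 3: (x=1, y=2), (x=0, y=3), (x=2, y=3), (x=3, y=4), (x=4, y=5), (x=3, y=6)
  Distance 4: (x=1, y=1), (x=0, y=2), (x=2, y=2), (x=3, y=3), (x=4, y=4), (x=5, y=5), (x=4, y=6)
  Distance 5: (x=0, y=1), (x=2, y=1), (x=4, y=3), (x=5, y=4), (x=6, y=5), (x=5, y=6)
  Distance 6: (x=0, y=0), (x=2, y=0), (x=3, y=1), (x=4, y=2), (x=5, y=3), (x=6, y=4), (x=7, y=5)
  Distance 7: (x=3, y=0), (x=4, y=1), (x=5, y=2), (x=6, y=3), (x=7, y=4), (x=8, y=5), (x=7, y=6)
  Distance 8: (x=4, y=0), (x=5, y=1), (x=6, y=2), (x=7, y=3), (x=9, y=5), (x=8, y=6)
  Distance 9: (x=5, y=0), (x=6, y=1), (x=7, y=2), (x=8, y=3), (x=9, y=4), (x=10, y=5), (x=9, y=6)
  Distance 10: (x=6, y=0), (x=8, y=2), (x=9, y=3), (x=10, y=4)
  Distance 11: (x=7, y=0), (x=8, y=1), (x=9, y=2), (x=10, y=3)
  Distance 12: (x=8, y=0), (x=9, y=1), (x=10, y=2)
  Distance 13: (x=9, y=0), (x=10, y=1)
  Distance 14: (x=10, y=0)
Total reachable: 71 (grid has 71 open cells total)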